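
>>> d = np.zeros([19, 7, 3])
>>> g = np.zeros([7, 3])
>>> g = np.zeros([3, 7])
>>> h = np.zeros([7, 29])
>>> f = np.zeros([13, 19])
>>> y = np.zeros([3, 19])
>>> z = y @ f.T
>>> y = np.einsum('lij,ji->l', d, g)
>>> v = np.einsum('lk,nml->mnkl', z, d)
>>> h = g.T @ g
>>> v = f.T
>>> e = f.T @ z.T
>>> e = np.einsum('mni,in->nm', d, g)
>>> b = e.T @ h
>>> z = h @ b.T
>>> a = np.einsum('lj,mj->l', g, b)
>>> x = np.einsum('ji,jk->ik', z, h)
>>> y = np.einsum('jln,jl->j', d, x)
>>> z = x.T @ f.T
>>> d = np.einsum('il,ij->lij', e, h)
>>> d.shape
(19, 7, 7)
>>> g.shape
(3, 7)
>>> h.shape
(7, 7)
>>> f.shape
(13, 19)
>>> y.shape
(19,)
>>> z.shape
(7, 13)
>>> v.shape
(19, 13)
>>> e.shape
(7, 19)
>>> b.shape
(19, 7)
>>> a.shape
(3,)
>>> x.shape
(19, 7)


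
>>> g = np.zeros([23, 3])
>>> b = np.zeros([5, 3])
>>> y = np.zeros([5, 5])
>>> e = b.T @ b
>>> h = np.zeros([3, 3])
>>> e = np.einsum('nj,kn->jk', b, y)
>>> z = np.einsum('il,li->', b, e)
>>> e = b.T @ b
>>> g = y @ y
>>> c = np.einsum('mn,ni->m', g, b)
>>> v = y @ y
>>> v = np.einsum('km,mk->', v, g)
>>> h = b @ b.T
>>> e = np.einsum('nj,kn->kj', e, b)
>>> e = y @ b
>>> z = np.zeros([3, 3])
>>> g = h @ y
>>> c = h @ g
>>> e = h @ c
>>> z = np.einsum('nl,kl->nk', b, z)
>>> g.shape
(5, 5)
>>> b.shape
(5, 3)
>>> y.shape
(5, 5)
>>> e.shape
(5, 5)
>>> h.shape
(5, 5)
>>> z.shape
(5, 3)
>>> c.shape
(5, 5)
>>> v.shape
()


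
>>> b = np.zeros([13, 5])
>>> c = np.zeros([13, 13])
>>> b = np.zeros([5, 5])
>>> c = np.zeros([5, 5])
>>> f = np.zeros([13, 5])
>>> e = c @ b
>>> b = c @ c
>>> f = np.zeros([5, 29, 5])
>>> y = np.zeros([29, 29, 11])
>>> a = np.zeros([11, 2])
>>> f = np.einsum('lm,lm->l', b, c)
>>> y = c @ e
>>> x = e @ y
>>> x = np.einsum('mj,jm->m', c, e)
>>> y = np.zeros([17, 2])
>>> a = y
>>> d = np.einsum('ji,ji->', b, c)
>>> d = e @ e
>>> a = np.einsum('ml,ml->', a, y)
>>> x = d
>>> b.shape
(5, 5)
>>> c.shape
(5, 5)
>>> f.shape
(5,)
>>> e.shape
(5, 5)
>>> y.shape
(17, 2)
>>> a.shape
()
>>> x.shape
(5, 5)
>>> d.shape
(5, 5)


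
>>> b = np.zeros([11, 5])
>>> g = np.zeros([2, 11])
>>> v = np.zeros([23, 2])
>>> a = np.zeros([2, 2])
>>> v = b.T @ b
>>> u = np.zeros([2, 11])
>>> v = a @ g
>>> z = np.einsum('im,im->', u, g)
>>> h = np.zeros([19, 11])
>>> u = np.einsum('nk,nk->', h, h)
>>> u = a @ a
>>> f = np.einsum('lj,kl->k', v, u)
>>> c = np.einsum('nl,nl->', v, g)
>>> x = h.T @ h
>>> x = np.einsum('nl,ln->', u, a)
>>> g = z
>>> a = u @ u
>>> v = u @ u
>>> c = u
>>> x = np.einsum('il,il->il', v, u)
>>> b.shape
(11, 5)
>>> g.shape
()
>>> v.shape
(2, 2)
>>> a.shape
(2, 2)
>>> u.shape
(2, 2)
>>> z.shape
()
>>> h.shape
(19, 11)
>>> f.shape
(2,)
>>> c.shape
(2, 2)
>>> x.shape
(2, 2)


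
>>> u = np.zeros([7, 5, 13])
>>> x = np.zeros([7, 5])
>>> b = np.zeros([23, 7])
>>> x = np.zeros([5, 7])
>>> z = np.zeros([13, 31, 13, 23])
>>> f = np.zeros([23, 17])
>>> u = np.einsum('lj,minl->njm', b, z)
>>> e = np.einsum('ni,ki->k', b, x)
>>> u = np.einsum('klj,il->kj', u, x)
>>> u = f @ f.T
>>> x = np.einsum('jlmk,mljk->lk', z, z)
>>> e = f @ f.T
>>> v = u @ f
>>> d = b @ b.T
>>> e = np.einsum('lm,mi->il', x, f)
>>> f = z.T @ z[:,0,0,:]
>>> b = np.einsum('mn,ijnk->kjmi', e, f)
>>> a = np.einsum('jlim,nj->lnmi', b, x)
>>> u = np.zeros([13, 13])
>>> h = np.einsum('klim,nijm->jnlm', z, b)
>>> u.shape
(13, 13)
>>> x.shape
(31, 23)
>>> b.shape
(23, 13, 17, 23)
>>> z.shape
(13, 31, 13, 23)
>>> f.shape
(23, 13, 31, 23)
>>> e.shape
(17, 31)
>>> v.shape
(23, 17)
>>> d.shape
(23, 23)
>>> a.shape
(13, 31, 23, 17)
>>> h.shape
(17, 23, 31, 23)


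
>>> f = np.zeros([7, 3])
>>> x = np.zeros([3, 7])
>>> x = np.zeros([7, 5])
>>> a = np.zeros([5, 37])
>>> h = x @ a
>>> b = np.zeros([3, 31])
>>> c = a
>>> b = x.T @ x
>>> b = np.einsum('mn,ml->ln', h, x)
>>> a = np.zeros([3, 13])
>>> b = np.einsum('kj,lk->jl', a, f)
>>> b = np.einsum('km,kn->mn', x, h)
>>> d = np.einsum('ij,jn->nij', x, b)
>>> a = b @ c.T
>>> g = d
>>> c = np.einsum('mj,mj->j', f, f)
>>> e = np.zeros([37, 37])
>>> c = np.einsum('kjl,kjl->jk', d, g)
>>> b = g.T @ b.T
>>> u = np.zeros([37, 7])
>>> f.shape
(7, 3)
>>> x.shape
(7, 5)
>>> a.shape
(5, 5)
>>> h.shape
(7, 37)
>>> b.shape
(5, 7, 5)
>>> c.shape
(7, 37)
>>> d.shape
(37, 7, 5)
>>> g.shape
(37, 7, 5)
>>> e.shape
(37, 37)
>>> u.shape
(37, 7)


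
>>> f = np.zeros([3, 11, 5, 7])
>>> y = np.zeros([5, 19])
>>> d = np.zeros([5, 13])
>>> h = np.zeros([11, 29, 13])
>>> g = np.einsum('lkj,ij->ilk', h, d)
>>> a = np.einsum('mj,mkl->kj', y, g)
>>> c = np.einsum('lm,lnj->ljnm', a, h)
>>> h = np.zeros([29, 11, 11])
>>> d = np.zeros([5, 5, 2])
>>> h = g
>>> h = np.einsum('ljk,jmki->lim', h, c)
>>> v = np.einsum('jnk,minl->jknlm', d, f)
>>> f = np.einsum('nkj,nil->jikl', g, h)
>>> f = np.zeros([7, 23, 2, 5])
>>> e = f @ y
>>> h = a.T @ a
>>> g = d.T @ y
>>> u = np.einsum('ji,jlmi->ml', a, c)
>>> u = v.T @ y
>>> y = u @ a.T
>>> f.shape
(7, 23, 2, 5)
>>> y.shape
(3, 7, 5, 2, 11)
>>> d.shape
(5, 5, 2)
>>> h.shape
(19, 19)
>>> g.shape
(2, 5, 19)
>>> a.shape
(11, 19)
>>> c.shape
(11, 13, 29, 19)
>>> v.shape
(5, 2, 5, 7, 3)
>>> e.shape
(7, 23, 2, 19)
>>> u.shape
(3, 7, 5, 2, 19)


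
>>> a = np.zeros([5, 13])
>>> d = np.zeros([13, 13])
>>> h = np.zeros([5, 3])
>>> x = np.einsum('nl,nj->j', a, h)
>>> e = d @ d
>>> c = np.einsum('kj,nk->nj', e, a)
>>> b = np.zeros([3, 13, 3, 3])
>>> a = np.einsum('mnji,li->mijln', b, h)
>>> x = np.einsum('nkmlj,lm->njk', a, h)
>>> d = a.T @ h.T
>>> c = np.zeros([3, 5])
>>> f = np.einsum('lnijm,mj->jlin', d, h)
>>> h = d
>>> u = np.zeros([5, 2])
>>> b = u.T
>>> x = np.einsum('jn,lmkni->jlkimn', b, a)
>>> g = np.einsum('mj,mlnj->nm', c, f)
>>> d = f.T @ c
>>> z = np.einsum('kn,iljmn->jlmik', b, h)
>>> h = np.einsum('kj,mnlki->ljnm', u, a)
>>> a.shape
(3, 3, 3, 5, 13)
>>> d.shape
(5, 3, 13, 5)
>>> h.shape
(3, 2, 3, 3)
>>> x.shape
(2, 3, 3, 13, 3, 5)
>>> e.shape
(13, 13)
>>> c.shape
(3, 5)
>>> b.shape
(2, 5)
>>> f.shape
(3, 13, 3, 5)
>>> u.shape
(5, 2)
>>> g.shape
(3, 3)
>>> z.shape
(3, 5, 3, 13, 2)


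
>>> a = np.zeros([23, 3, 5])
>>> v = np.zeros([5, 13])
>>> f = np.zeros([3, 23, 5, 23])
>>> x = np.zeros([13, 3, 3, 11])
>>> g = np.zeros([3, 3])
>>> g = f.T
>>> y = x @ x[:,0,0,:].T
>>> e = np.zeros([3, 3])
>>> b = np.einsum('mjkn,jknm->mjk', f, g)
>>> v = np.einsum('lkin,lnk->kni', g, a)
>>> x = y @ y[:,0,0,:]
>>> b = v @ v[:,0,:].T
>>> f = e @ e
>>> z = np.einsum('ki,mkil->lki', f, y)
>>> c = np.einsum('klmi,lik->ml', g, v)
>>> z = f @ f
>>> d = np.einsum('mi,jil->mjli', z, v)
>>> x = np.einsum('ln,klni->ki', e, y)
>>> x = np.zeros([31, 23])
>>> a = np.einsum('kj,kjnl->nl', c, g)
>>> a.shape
(23, 3)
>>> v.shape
(5, 3, 23)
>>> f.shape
(3, 3)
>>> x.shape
(31, 23)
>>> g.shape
(23, 5, 23, 3)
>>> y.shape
(13, 3, 3, 13)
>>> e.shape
(3, 3)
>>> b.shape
(5, 3, 5)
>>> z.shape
(3, 3)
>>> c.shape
(23, 5)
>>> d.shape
(3, 5, 23, 3)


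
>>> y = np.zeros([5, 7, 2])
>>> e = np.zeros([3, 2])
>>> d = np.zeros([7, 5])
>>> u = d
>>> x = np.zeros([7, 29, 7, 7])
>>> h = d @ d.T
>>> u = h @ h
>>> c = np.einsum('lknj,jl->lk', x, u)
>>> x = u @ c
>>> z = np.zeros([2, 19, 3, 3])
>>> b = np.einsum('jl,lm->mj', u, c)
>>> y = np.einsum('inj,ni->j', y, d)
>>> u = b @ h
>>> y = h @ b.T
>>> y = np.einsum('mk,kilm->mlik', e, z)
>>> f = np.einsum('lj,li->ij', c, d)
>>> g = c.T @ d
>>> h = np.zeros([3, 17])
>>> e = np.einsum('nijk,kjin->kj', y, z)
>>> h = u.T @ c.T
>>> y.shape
(3, 3, 19, 2)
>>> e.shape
(2, 19)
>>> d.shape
(7, 5)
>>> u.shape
(29, 7)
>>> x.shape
(7, 29)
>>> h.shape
(7, 7)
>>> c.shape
(7, 29)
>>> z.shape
(2, 19, 3, 3)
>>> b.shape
(29, 7)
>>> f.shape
(5, 29)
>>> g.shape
(29, 5)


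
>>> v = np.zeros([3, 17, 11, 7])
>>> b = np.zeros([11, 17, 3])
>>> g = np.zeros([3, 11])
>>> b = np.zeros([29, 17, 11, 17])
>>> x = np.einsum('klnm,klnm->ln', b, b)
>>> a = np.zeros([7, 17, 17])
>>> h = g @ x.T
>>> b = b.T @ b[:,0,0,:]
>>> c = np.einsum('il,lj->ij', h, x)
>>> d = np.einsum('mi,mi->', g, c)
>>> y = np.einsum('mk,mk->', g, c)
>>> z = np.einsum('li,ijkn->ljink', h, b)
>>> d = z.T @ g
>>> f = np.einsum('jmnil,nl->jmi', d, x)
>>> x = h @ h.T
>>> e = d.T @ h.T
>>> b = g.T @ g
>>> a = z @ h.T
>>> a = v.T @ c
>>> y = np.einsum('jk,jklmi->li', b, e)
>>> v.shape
(3, 17, 11, 7)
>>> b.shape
(11, 11)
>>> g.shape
(3, 11)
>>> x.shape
(3, 3)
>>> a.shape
(7, 11, 17, 11)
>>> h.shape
(3, 17)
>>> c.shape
(3, 11)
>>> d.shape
(17, 17, 17, 11, 11)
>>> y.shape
(17, 3)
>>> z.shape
(3, 11, 17, 17, 17)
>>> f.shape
(17, 17, 11)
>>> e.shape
(11, 11, 17, 17, 3)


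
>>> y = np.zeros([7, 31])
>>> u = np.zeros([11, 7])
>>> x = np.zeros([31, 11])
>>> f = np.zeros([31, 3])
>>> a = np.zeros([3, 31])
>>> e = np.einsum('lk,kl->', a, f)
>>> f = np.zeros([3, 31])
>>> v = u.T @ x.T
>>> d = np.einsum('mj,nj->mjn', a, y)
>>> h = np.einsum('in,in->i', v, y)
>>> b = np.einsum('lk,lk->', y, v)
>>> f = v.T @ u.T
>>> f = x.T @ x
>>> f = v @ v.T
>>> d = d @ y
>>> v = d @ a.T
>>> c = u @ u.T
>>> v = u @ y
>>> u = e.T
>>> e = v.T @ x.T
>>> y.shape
(7, 31)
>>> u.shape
()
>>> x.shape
(31, 11)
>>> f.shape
(7, 7)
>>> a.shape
(3, 31)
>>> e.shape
(31, 31)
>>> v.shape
(11, 31)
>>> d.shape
(3, 31, 31)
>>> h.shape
(7,)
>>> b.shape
()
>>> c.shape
(11, 11)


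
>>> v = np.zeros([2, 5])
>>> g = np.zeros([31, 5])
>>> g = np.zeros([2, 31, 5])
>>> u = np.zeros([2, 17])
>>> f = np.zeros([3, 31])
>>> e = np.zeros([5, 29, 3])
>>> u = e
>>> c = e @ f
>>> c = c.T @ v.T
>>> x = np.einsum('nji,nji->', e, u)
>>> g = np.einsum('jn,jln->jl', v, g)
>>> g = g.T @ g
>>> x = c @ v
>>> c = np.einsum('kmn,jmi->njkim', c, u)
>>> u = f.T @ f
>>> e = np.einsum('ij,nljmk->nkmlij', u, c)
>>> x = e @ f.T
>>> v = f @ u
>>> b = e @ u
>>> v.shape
(3, 31)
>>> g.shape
(31, 31)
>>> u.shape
(31, 31)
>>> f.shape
(3, 31)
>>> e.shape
(2, 29, 3, 5, 31, 31)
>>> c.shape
(2, 5, 31, 3, 29)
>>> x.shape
(2, 29, 3, 5, 31, 3)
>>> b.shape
(2, 29, 3, 5, 31, 31)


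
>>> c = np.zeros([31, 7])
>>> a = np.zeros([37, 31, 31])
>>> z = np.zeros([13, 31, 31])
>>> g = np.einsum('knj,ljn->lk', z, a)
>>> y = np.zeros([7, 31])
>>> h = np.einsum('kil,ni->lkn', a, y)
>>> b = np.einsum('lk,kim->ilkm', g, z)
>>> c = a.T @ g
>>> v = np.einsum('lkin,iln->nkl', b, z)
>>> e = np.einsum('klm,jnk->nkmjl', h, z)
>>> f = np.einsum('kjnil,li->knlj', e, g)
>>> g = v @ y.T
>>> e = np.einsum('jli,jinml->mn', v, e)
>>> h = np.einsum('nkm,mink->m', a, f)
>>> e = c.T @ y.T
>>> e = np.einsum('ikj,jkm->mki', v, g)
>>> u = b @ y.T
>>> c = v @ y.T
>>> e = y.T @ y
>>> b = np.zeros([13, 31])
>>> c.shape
(31, 37, 7)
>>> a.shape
(37, 31, 31)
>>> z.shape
(13, 31, 31)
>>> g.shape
(31, 37, 7)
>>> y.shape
(7, 31)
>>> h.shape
(31,)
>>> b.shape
(13, 31)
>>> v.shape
(31, 37, 31)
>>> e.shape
(31, 31)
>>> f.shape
(31, 7, 37, 31)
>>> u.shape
(31, 37, 13, 7)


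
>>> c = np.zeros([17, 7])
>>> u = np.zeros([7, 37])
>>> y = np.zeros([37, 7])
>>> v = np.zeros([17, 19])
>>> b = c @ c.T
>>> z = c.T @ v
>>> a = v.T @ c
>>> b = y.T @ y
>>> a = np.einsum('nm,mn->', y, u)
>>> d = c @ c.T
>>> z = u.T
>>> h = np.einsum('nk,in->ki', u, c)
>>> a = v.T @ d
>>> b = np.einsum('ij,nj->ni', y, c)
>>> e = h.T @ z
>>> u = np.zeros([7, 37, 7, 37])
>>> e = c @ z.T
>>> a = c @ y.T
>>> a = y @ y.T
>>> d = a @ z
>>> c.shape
(17, 7)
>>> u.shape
(7, 37, 7, 37)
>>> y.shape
(37, 7)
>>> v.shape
(17, 19)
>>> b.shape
(17, 37)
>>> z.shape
(37, 7)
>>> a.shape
(37, 37)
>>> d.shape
(37, 7)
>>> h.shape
(37, 17)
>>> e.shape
(17, 37)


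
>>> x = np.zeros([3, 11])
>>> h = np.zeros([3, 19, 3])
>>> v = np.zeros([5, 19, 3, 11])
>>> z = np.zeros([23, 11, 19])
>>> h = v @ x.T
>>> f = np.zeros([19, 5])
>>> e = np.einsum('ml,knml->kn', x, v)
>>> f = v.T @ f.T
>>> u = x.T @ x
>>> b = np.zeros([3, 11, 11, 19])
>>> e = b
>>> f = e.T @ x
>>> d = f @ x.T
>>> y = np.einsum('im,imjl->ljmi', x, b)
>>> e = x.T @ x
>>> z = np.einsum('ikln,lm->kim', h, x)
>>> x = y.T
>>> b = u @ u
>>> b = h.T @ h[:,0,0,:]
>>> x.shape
(3, 11, 11, 19)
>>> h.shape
(5, 19, 3, 3)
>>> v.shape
(5, 19, 3, 11)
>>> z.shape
(19, 5, 11)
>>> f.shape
(19, 11, 11, 11)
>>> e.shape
(11, 11)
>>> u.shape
(11, 11)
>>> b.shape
(3, 3, 19, 3)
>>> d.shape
(19, 11, 11, 3)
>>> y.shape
(19, 11, 11, 3)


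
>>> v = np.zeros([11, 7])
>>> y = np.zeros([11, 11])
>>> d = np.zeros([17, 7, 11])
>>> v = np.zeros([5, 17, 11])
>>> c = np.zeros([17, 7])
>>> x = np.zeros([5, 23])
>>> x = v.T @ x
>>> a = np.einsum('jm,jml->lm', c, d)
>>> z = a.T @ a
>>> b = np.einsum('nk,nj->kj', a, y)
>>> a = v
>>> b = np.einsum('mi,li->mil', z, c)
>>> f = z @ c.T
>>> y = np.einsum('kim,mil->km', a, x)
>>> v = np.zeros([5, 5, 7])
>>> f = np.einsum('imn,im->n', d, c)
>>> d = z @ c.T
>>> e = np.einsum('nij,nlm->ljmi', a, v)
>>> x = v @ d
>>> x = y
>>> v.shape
(5, 5, 7)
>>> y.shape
(5, 11)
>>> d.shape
(7, 17)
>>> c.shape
(17, 7)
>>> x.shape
(5, 11)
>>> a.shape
(5, 17, 11)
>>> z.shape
(7, 7)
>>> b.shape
(7, 7, 17)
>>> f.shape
(11,)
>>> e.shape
(5, 11, 7, 17)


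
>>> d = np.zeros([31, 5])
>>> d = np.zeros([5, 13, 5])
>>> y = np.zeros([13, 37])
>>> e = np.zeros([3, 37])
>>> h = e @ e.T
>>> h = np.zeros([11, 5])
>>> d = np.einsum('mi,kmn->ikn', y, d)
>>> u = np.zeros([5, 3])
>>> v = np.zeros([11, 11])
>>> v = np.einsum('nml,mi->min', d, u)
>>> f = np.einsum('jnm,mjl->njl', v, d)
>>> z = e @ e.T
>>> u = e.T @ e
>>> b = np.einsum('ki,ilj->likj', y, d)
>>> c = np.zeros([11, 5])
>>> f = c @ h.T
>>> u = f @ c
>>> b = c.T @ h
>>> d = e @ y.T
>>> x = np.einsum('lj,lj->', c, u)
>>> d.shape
(3, 13)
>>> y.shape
(13, 37)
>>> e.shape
(3, 37)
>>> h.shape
(11, 5)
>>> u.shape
(11, 5)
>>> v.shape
(5, 3, 37)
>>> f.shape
(11, 11)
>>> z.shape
(3, 3)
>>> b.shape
(5, 5)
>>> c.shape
(11, 5)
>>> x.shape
()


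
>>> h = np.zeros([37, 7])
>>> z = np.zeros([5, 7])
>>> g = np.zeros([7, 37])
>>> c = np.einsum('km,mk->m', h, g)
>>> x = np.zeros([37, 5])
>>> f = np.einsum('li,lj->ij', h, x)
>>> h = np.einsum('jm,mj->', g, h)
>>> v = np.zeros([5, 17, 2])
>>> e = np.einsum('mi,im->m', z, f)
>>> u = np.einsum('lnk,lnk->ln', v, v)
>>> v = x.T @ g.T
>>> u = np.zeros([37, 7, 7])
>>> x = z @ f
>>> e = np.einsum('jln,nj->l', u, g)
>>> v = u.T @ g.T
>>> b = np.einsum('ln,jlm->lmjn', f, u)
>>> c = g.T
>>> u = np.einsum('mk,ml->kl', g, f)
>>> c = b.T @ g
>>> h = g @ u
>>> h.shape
(7, 5)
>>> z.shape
(5, 7)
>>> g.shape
(7, 37)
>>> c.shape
(5, 37, 7, 37)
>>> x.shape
(5, 5)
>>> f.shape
(7, 5)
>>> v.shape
(7, 7, 7)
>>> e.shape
(7,)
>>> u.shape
(37, 5)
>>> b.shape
(7, 7, 37, 5)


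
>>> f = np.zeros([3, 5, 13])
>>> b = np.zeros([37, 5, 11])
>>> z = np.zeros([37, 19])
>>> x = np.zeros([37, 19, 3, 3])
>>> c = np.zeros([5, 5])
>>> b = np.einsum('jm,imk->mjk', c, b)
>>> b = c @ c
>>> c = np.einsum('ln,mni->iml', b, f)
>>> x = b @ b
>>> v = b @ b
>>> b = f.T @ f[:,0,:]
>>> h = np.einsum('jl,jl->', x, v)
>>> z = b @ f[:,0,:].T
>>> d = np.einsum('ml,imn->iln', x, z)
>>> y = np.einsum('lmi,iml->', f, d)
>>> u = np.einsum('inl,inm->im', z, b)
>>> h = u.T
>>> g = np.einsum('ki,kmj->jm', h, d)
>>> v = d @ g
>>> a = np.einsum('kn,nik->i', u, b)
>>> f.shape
(3, 5, 13)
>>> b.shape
(13, 5, 13)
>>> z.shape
(13, 5, 3)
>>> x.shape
(5, 5)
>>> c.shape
(13, 3, 5)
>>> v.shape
(13, 5, 5)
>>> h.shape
(13, 13)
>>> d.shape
(13, 5, 3)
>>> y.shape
()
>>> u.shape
(13, 13)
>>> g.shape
(3, 5)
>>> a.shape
(5,)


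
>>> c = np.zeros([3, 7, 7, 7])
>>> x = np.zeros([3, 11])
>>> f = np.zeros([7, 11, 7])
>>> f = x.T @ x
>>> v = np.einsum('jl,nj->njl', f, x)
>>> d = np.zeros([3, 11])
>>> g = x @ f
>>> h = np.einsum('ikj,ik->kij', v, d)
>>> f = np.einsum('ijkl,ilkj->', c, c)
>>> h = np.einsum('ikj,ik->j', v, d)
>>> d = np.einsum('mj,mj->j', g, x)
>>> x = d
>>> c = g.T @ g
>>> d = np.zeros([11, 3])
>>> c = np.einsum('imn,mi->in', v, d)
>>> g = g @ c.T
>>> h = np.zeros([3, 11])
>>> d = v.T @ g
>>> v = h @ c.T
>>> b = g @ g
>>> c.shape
(3, 11)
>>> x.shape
(11,)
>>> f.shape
()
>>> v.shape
(3, 3)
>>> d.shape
(11, 11, 3)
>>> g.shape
(3, 3)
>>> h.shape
(3, 11)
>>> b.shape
(3, 3)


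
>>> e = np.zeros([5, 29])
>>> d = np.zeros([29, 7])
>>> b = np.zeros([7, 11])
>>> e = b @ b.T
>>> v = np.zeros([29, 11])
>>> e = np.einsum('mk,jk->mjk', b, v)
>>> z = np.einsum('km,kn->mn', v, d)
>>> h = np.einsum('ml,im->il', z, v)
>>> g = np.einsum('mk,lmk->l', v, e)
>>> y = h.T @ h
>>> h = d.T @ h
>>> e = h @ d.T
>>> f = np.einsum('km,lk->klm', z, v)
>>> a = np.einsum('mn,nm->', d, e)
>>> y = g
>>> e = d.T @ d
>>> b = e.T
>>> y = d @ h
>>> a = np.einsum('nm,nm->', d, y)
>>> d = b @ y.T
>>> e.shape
(7, 7)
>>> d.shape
(7, 29)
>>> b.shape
(7, 7)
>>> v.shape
(29, 11)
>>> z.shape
(11, 7)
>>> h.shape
(7, 7)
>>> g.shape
(7,)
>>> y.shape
(29, 7)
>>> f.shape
(11, 29, 7)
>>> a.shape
()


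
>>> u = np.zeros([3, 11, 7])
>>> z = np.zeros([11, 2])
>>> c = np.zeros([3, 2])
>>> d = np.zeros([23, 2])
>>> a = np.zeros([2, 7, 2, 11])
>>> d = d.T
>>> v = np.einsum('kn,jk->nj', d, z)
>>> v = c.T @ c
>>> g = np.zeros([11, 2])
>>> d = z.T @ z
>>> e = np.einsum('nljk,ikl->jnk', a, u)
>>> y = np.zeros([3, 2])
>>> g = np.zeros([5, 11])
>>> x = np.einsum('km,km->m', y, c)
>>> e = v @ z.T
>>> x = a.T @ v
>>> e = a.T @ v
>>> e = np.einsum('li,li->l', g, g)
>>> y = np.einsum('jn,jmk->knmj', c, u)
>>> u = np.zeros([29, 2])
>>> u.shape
(29, 2)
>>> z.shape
(11, 2)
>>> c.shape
(3, 2)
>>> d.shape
(2, 2)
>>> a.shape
(2, 7, 2, 11)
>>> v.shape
(2, 2)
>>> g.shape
(5, 11)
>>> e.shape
(5,)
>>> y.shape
(7, 2, 11, 3)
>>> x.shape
(11, 2, 7, 2)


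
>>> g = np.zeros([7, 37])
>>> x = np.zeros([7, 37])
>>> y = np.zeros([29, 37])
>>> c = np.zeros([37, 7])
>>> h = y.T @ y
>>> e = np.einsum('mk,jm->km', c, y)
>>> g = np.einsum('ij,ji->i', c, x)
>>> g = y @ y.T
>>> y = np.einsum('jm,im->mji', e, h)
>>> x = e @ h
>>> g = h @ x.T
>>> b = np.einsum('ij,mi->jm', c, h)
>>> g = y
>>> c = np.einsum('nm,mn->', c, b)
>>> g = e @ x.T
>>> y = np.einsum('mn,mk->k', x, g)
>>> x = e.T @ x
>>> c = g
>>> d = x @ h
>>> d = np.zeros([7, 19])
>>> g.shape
(7, 7)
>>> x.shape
(37, 37)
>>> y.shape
(7,)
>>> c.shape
(7, 7)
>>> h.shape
(37, 37)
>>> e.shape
(7, 37)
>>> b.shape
(7, 37)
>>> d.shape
(7, 19)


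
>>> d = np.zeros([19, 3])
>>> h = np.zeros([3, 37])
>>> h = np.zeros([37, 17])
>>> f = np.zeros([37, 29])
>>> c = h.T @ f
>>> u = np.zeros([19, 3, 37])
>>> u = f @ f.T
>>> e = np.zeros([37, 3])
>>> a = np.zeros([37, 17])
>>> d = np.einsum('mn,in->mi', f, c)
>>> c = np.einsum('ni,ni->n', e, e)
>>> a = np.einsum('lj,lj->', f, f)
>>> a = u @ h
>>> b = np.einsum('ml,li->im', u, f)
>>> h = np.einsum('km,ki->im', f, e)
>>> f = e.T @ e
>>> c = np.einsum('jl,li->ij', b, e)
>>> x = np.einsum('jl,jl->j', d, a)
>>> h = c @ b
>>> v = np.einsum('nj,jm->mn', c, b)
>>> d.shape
(37, 17)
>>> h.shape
(3, 37)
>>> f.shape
(3, 3)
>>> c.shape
(3, 29)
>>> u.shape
(37, 37)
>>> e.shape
(37, 3)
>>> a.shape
(37, 17)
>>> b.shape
(29, 37)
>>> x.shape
(37,)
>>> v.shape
(37, 3)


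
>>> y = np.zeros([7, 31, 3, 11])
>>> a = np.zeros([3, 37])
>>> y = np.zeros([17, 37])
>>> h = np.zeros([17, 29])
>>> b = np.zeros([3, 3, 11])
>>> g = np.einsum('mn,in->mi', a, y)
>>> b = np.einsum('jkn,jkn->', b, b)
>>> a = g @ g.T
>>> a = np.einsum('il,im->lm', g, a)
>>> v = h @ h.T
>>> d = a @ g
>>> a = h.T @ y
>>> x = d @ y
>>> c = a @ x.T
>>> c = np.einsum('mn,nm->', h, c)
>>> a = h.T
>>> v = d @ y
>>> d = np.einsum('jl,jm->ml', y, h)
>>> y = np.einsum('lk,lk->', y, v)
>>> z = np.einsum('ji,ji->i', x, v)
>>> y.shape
()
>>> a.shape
(29, 17)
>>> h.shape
(17, 29)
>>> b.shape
()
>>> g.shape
(3, 17)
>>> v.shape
(17, 37)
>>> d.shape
(29, 37)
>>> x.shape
(17, 37)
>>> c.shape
()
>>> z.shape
(37,)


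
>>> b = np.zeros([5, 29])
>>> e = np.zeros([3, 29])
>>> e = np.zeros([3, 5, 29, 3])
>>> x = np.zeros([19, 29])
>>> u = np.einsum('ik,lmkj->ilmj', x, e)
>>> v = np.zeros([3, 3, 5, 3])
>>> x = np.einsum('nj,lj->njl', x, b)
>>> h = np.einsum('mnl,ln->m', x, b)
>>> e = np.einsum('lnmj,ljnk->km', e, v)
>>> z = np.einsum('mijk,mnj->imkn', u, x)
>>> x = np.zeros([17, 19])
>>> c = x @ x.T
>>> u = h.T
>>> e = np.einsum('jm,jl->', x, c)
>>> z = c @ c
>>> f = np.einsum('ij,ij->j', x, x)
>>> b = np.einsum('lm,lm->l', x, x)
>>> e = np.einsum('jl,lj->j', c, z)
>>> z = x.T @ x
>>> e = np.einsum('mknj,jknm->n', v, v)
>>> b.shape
(17,)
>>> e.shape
(5,)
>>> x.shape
(17, 19)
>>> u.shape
(19,)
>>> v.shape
(3, 3, 5, 3)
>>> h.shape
(19,)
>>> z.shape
(19, 19)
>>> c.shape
(17, 17)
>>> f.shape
(19,)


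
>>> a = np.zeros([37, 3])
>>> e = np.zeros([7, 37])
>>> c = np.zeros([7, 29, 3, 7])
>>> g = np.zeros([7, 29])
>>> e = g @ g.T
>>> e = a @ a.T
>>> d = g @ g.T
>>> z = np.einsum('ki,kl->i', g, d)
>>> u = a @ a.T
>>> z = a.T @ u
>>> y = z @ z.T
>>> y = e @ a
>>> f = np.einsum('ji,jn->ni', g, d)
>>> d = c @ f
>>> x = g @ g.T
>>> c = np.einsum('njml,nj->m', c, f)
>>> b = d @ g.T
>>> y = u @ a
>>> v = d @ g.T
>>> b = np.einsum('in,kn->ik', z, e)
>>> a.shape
(37, 3)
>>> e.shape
(37, 37)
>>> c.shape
(3,)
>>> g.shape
(7, 29)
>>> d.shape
(7, 29, 3, 29)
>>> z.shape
(3, 37)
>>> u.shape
(37, 37)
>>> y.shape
(37, 3)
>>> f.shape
(7, 29)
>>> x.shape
(7, 7)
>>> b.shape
(3, 37)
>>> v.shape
(7, 29, 3, 7)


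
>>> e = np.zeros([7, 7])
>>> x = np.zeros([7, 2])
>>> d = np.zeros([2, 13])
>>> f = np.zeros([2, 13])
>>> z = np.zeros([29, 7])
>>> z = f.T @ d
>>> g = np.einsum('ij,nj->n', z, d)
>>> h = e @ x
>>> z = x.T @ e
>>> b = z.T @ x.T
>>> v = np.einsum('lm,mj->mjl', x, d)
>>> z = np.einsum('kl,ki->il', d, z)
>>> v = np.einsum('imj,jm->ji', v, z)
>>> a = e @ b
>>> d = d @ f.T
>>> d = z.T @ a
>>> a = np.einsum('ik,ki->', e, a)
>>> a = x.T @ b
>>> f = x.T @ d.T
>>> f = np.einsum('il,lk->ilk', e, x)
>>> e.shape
(7, 7)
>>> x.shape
(7, 2)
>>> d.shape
(13, 7)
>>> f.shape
(7, 7, 2)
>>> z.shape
(7, 13)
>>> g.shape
(2,)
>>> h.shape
(7, 2)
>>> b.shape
(7, 7)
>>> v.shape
(7, 2)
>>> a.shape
(2, 7)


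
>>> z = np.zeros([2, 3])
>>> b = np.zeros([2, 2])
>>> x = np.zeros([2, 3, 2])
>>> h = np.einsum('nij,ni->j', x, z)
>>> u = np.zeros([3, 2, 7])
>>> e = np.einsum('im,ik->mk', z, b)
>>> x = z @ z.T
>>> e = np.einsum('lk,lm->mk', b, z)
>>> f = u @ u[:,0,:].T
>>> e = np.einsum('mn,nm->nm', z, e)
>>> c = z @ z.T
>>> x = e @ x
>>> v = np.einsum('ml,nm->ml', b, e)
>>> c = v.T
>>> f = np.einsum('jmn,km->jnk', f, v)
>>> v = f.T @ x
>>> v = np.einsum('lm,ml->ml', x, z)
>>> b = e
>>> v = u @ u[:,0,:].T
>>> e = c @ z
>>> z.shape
(2, 3)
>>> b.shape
(3, 2)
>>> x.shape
(3, 2)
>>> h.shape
(2,)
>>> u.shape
(3, 2, 7)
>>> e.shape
(2, 3)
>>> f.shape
(3, 3, 2)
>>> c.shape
(2, 2)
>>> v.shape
(3, 2, 3)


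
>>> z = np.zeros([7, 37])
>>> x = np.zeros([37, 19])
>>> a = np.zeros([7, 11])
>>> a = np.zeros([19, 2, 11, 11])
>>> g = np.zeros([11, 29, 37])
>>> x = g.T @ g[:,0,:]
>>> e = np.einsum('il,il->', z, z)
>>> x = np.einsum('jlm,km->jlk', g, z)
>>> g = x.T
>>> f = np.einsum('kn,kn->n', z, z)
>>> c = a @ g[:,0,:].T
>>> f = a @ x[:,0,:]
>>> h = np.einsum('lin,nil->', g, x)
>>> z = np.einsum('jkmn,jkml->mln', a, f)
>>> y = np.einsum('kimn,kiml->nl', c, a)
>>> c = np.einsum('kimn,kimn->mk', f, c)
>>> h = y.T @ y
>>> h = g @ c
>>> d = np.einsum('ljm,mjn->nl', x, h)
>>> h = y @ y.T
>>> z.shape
(11, 7, 11)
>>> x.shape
(11, 29, 7)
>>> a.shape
(19, 2, 11, 11)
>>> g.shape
(7, 29, 11)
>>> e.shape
()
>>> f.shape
(19, 2, 11, 7)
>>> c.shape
(11, 19)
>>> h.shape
(7, 7)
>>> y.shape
(7, 11)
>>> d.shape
(19, 11)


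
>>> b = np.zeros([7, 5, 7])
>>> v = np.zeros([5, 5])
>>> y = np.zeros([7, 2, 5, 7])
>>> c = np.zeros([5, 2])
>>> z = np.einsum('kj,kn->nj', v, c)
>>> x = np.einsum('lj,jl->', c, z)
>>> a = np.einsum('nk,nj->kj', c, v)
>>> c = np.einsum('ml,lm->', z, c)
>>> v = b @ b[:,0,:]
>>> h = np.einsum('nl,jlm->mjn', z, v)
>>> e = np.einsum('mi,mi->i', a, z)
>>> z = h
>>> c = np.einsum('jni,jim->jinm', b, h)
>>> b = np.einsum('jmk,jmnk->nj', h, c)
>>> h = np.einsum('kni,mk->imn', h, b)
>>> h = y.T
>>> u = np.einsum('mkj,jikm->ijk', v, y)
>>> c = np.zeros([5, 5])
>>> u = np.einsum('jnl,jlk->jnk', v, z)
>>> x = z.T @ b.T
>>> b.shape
(5, 7)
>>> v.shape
(7, 5, 7)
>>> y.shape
(7, 2, 5, 7)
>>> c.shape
(5, 5)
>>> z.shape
(7, 7, 2)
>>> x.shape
(2, 7, 5)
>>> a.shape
(2, 5)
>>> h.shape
(7, 5, 2, 7)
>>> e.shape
(5,)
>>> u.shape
(7, 5, 2)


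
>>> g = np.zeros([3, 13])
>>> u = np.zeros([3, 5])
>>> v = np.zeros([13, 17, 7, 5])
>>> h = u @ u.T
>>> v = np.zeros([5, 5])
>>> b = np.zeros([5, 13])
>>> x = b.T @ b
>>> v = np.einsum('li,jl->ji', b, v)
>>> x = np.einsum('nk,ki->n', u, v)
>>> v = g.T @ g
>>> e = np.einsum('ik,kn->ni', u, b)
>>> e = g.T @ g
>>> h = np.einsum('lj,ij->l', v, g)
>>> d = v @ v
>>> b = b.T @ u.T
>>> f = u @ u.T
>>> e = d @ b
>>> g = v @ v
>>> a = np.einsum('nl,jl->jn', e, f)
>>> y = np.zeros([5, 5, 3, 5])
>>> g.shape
(13, 13)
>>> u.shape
(3, 5)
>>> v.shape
(13, 13)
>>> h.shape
(13,)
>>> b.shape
(13, 3)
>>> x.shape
(3,)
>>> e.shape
(13, 3)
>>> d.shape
(13, 13)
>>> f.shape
(3, 3)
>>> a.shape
(3, 13)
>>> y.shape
(5, 5, 3, 5)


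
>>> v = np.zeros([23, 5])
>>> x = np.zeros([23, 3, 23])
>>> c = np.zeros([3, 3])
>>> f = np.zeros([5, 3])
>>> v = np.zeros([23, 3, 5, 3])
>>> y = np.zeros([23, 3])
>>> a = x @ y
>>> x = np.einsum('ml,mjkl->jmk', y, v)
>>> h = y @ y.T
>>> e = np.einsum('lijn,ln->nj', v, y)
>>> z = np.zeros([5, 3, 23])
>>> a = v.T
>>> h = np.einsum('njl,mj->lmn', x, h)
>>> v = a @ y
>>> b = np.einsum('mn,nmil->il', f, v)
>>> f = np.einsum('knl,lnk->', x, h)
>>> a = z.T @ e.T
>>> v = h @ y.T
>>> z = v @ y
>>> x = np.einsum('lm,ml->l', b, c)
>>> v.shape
(5, 23, 23)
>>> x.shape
(3,)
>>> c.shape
(3, 3)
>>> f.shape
()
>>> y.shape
(23, 3)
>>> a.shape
(23, 3, 3)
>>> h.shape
(5, 23, 3)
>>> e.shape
(3, 5)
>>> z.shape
(5, 23, 3)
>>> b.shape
(3, 3)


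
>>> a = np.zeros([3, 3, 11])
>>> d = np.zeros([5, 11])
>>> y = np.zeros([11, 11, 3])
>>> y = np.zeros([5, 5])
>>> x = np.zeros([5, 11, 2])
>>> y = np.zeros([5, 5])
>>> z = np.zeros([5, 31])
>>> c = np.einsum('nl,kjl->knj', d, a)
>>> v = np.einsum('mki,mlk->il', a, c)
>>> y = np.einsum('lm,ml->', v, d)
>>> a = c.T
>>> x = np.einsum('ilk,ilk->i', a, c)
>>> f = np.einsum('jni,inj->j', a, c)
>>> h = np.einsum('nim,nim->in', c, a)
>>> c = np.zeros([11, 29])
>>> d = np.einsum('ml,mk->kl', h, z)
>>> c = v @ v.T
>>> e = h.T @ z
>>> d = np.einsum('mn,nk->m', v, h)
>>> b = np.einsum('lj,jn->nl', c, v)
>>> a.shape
(3, 5, 3)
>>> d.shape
(11,)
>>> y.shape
()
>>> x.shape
(3,)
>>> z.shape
(5, 31)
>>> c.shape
(11, 11)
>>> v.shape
(11, 5)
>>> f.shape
(3,)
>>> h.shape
(5, 3)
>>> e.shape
(3, 31)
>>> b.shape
(5, 11)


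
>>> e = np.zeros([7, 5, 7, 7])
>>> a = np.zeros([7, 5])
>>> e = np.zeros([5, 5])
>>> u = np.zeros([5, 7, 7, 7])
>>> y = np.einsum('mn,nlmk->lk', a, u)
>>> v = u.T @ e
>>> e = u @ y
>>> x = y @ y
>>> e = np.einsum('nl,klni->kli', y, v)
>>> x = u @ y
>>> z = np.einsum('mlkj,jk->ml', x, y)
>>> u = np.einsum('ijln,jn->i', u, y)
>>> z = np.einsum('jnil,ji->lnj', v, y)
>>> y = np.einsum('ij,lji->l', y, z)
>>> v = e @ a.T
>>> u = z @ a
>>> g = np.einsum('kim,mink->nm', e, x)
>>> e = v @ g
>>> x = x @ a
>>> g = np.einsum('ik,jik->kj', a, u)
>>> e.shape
(7, 7, 5)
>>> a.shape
(7, 5)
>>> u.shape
(5, 7, 5)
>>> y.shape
(5,)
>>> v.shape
(7, 7, 7)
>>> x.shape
(5, 7, 7, 5)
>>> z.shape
(5, 7, 7)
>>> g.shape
(5, 5)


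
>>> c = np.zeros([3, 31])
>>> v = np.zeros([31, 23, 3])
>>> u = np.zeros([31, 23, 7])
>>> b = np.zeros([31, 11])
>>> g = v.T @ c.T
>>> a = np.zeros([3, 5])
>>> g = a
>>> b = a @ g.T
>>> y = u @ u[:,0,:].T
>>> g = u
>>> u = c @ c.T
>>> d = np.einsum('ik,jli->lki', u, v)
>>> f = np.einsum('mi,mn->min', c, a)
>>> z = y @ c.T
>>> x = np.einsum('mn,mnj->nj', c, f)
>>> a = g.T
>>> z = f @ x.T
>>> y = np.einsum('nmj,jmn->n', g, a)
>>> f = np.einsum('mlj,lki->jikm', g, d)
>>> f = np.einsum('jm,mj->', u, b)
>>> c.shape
(3, 31)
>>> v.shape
(31, 23, 3)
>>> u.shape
(3, 3)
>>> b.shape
(3, 3)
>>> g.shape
(31, 23, 7)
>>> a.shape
(7, 23, 31)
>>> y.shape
(31,)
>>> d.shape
(23, 3, 3)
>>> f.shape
()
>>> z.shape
(3, 31, 31)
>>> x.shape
(31, 5)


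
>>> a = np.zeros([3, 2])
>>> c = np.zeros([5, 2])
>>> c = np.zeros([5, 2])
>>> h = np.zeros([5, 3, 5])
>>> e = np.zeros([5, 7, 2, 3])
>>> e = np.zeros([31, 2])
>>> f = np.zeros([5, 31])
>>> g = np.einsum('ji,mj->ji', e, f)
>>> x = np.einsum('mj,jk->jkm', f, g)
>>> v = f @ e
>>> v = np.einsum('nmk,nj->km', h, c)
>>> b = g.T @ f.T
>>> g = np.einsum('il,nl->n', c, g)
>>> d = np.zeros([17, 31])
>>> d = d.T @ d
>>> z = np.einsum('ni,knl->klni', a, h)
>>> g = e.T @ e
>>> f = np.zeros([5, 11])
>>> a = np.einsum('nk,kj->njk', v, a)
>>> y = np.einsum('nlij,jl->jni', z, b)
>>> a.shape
(5, 2, 3)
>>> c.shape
(5, 2)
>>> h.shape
(5, 3, 5)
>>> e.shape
(31, 2)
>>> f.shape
(5, 11)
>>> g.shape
(2, 2)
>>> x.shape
(31, 2, 5)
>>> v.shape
(5, 3)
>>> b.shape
(2, 5)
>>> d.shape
(31, 31)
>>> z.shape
(5, 5, 3, 2)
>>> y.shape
(2, 5, 3)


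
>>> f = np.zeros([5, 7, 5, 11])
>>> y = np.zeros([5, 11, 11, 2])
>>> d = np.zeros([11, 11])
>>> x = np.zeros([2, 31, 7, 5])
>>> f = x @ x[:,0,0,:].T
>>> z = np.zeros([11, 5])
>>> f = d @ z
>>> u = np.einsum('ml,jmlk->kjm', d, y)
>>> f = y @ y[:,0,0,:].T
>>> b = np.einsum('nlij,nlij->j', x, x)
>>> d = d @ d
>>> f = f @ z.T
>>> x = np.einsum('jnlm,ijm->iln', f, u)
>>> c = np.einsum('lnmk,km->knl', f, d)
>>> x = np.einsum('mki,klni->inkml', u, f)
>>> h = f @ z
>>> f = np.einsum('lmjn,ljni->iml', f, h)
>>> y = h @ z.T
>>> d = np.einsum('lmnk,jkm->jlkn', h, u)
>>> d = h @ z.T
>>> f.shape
(5, 11, 5)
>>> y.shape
(5, 11, 11, 11)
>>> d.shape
(5, 11, 11, 11)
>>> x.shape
(11, 11, 5, 2, 11)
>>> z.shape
(11, 5)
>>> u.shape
(2, 5, 11)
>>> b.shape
(5,)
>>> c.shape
(11, 11, 5)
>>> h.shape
(5, 11, 11, 5)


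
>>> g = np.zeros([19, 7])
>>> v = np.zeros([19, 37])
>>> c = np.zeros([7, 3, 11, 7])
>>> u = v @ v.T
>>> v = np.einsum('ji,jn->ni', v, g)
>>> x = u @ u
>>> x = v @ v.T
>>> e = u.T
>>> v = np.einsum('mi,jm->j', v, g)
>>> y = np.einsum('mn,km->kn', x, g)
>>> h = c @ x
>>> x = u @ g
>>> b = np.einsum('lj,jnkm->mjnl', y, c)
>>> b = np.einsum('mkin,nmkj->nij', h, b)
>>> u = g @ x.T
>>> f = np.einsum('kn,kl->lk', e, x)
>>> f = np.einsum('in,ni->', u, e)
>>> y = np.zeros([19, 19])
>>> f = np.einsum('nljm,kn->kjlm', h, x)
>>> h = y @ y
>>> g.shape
(19, 7)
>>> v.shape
(19,)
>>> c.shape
(7, 3, 11, 7)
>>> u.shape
(19, 19)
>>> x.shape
(19, 7)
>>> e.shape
(19, 19)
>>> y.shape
(19, 19)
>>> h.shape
(19, 19)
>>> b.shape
(7, 11, 19)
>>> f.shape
(19, 11, 3, 7)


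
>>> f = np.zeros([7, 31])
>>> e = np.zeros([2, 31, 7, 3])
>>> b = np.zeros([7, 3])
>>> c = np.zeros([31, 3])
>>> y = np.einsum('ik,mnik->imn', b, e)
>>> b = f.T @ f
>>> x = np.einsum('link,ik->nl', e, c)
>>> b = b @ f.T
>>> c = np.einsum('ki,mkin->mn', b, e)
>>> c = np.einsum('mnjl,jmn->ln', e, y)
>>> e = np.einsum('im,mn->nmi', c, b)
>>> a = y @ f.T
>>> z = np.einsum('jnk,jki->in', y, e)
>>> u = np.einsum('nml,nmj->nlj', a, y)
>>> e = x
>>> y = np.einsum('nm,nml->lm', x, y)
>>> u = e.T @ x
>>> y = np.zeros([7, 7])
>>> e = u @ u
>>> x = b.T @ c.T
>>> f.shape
(7, 31)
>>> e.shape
(2, 2)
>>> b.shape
(31, 7)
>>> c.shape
(3, 31)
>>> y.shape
(7, 7)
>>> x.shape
(7, 3)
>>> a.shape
(7, 2, 7)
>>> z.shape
(3, 2)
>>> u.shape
(2, 2)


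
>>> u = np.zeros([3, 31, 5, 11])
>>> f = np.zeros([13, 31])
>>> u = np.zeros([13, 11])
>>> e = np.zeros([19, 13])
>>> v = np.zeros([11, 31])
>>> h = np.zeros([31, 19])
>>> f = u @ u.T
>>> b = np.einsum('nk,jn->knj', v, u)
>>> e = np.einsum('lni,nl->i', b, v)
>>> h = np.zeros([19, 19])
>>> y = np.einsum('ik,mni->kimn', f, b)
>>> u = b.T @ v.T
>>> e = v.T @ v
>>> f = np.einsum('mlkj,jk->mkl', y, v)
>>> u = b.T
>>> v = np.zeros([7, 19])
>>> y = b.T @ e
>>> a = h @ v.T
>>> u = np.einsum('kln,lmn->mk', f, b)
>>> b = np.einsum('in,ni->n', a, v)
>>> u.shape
(11, 13)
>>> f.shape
(13, 31, 13)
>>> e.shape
(31, 31)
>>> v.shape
(7, 19)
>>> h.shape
(19, 19)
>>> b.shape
(7,)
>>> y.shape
(13, 11, 31)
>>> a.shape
(19, 7)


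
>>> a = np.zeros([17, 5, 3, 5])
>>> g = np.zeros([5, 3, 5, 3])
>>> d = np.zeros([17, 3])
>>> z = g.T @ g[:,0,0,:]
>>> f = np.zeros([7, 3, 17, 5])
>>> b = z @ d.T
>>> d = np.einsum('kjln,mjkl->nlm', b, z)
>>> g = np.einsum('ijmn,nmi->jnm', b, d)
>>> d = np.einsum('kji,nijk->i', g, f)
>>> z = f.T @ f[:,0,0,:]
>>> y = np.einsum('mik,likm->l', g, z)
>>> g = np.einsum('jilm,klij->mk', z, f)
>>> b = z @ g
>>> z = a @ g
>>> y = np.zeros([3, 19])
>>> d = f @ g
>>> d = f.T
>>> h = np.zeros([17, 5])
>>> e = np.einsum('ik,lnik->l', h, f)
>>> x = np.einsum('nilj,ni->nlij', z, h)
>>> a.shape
(17, 5, 3, 5)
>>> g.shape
(5, 7)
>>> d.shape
(5, 17, 3, 7)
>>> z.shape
(17, 5, 3, 7)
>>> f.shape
(7, 3, 17, 5)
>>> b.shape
(5, 17, 3, 7)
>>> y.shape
(3, 19)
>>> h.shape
(17, 5)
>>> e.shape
(7,)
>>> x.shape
(17, 3, 5, 7)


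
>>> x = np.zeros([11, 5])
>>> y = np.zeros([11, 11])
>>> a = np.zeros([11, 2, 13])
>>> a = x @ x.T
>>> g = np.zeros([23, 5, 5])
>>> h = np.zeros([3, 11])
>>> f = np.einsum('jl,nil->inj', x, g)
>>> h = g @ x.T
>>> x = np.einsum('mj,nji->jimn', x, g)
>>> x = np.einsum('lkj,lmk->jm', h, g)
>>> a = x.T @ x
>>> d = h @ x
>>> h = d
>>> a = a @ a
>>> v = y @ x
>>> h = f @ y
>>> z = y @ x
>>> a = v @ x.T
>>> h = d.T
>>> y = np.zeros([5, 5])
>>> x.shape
(11, 5)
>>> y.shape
(5, 5)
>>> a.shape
(11, 11)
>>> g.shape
(23, 5, 5)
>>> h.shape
(5, 5, 23)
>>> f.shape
(5, 23, 11)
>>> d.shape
(23, 5, 5)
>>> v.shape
(11, 5)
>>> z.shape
(11, 5)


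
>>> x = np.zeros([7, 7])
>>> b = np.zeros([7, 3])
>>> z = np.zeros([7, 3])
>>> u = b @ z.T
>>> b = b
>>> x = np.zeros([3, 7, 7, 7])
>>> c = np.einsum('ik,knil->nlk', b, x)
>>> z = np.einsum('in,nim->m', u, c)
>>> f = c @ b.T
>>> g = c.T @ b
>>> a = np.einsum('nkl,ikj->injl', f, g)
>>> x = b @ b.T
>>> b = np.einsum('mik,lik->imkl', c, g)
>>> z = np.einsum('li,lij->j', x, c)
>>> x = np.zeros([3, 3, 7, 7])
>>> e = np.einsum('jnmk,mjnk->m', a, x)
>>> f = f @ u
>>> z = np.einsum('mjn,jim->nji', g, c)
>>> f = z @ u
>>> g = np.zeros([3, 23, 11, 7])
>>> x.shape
(3, 3, 7, 7)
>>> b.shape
(7, 7, 3, 3)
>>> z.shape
(3, 7, 7)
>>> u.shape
(7, 7)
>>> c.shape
(7, 7, 3)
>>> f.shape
(3, 7, 7)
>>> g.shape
(3, 23, 11, 7)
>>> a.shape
(3, 7, 3, 7)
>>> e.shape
(3,)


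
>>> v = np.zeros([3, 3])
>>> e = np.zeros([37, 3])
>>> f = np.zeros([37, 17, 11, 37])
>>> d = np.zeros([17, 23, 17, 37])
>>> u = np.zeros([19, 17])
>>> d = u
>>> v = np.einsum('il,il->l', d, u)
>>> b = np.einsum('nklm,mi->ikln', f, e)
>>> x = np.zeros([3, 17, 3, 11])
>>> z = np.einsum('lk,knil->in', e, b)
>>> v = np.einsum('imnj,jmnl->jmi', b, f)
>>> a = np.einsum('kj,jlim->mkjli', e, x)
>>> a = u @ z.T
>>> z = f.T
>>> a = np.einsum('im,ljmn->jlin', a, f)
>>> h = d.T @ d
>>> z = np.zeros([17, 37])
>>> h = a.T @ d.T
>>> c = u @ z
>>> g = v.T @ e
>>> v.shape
(37, 17, 3)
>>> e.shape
(37, 3)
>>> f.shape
(37, 17, 11, 37)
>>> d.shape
(19, 17)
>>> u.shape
(19, 17)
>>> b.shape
(3, 17, 11, 37)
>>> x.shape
(3, 17, 3, 11)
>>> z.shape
(17, 37)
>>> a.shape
(17, 37, 19, 37)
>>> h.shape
(37, 19, 37, 19)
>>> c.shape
(19, 37)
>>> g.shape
(3, 17, 3)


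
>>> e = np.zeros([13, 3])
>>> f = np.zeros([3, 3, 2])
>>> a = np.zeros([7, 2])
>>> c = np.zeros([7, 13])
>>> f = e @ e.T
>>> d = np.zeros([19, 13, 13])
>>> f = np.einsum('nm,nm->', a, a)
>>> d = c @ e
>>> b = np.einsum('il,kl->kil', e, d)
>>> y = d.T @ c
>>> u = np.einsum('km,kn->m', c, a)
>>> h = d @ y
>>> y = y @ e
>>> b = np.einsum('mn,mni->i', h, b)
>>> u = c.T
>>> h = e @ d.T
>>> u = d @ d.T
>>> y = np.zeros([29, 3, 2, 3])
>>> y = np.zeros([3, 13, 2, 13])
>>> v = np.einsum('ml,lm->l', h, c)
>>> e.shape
(13, 3)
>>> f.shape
()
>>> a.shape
(7, 2)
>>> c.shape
(7, 13)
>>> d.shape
(7, 3)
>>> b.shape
(3,)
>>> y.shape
(3, 13, 2, 13)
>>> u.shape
(7, 7)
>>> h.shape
(13, 7)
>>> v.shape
(7,)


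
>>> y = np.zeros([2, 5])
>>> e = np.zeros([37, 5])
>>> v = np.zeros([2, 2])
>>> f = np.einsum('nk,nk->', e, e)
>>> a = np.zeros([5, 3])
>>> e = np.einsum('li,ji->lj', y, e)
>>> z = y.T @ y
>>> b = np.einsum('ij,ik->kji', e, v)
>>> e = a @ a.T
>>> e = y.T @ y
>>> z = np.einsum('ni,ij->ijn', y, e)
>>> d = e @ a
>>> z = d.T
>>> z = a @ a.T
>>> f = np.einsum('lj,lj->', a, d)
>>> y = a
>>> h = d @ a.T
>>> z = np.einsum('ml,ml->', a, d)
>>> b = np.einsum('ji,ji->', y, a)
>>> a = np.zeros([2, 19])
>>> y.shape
(5, 3)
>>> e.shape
(5, 5)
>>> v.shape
(2, 2)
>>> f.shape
()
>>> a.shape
(2, 19)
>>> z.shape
()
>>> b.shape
()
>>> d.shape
(5, 3)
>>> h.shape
(5, 5)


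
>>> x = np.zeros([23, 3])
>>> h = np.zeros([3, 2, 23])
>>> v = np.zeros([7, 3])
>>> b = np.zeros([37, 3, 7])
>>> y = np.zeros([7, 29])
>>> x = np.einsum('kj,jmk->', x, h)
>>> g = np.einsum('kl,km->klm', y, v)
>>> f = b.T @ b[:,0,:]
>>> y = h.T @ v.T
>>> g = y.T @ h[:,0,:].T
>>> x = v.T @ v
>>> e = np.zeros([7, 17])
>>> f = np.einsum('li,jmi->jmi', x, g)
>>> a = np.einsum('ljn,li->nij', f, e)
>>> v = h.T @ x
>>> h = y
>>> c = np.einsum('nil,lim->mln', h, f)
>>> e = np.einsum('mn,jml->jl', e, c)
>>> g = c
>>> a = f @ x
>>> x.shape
(3, 3)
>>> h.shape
(23, 2, 7)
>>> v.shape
(23, 2, 3)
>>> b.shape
(37, 3, 7)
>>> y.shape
(23, 2, 7)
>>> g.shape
(3, 7, 23)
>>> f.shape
(7, 2, 3)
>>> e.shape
(3, 23)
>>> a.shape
(7, 2, 3)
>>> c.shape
(3, 7, 23)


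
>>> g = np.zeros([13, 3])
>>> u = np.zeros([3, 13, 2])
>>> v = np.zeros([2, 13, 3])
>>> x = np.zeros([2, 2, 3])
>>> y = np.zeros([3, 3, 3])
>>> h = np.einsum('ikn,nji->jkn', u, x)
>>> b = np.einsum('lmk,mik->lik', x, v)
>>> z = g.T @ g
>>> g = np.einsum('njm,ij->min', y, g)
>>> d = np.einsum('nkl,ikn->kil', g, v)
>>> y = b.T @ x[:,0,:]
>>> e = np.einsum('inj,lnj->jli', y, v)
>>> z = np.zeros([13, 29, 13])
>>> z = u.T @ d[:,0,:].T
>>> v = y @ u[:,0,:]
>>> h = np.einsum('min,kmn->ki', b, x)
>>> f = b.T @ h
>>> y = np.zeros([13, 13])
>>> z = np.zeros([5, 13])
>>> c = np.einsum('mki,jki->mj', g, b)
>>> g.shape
(3, 13, 3)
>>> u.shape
(3, 13, 2)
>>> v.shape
(3, 13, 2)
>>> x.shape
(2, 2, 3)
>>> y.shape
(13, 13)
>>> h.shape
(2, 13)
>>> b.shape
(2, 13, 3)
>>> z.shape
(5, 13)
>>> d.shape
(13, 2, 3)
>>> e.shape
(3, 2, 3)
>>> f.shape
(3, 13, 13)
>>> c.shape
(3, 2)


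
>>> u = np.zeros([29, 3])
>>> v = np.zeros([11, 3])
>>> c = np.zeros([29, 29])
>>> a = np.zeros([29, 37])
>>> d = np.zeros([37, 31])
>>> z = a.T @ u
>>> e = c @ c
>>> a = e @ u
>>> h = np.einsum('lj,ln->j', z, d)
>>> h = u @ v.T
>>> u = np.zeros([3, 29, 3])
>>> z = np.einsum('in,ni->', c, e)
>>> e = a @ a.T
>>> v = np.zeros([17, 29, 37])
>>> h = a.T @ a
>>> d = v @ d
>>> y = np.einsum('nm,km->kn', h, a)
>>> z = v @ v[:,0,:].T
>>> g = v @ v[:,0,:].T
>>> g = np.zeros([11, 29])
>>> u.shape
(3, 29, 3)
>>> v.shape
(17, 29, 37)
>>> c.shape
(29, 29)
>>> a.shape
(29, 3)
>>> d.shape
(17, 29, 31)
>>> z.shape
(17, 29, 17)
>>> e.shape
(29, 29)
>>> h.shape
(3, 3)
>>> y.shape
(29, 3)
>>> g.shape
(11, 29)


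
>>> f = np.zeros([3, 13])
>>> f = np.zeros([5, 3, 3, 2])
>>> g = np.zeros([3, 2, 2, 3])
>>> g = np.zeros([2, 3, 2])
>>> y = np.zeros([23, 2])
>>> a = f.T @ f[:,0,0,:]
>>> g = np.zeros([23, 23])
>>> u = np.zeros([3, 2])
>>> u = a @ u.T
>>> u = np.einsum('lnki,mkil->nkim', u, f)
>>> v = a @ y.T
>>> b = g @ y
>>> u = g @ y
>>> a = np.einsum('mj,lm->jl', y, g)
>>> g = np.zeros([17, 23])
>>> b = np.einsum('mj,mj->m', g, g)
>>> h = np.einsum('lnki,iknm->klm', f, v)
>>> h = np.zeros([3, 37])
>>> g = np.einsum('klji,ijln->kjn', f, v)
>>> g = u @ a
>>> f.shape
(5, 3, 3, 2)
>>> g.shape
(23, 23)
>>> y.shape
(23, 2)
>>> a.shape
(2, 23)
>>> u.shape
(23, 2)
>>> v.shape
(2, 3, 3, 23)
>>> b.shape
(17,)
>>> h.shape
(3, 37)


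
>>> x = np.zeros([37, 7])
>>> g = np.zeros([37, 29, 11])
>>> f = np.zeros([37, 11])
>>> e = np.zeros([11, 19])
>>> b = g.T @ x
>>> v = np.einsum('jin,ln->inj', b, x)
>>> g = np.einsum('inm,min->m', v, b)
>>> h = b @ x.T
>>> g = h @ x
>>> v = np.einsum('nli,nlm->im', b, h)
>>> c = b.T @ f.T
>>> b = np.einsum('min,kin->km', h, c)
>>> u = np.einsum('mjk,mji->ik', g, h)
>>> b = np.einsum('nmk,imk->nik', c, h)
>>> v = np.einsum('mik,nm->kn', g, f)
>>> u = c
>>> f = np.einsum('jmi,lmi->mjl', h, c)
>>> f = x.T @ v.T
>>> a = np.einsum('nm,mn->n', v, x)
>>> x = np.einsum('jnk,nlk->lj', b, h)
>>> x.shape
(29, 7)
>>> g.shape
(11, 29, 7)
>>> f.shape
(7, 7)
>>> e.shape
(11, 19)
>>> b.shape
(7, 11, 37)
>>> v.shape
(7, 37)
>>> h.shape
(11, 29, 37)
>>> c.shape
(7, 29, 37)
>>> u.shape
(7, 29, 37)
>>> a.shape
(7,)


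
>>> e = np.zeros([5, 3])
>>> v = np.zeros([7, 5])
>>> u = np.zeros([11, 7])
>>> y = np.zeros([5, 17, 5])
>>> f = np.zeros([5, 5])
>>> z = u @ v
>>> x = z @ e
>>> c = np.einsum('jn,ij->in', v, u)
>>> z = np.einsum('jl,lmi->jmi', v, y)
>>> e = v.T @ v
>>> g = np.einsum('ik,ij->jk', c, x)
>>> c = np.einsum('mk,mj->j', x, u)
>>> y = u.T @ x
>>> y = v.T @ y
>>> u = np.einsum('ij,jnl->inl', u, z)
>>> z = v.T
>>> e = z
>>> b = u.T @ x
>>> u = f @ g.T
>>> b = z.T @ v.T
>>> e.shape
(5, 7)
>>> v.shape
(7, 5)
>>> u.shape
(5, 3)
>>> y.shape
(5, 3)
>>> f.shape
(5, 5)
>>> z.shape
(5, 7)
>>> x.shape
(11, 3)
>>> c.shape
(7,)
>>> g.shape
(3, 5)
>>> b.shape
(7, 7)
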